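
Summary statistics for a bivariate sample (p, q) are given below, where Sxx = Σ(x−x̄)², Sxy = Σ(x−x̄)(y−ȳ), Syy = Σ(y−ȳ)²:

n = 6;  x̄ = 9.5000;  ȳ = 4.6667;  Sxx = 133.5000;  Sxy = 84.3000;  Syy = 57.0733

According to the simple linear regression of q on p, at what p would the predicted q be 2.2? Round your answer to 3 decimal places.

5.594

b = Sxy/Sxx = 84.3/133.5 = 0.631461
a = ȳ − b·x̄ = 4.6667 − 0.631461·9.5 = -1.332176
Set a + b·x = 2.2: x = (2.2 − (-1.332176)) / 0.631461 = 5.593660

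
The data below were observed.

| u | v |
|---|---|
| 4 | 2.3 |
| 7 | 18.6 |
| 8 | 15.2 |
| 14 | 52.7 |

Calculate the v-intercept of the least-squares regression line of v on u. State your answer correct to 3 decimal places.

n = 4, Σx = 33, Σy = 88.8, Σxy = 998.8, Σx² = 325
Sxx = Σx² − (Σx)²/n = 325 − 272.25 = 52.75
Sxy = Σxy − (Σx)(Σy)/n = 998.8 − 732.6 = 266.2
b = Sxy/Sxx = 266.2/52.75 = 5.046445
a = ȳ − b·x̄ = 22.2 − 5.046445·8.25 = -19.433175

-19.433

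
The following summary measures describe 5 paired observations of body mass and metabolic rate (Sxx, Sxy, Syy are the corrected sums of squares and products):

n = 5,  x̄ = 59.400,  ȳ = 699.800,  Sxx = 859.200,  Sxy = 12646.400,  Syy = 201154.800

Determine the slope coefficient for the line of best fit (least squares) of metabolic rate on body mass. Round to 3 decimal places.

14.719

b = Sxy/Sxx = 12646.4/859.2 = 14.718808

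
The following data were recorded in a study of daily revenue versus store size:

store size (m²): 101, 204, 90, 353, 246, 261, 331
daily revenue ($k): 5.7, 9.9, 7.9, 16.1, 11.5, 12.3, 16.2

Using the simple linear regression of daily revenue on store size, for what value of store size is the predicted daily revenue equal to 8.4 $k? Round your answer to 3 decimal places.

146.634

n = 7, Σx = 1586, Σy = 79.6, Σxy = 20391.1, Σx² = 422724
Sxx = Σx² − (Σx)²/n = 422724 − 359342.285714 = 63381.714286
Sxy = Σxy − (Σx)(Σy)/n = 20391.1 − 18035.085714 = 2356.014286
b = Sxy/Sxx = 2356.014286/63381.714286 = 0.037172
a = ȳ − b·x̄ = 11.371429 − 0.037172·226.571429 = 2.949354
Set a + b·x = 8.4: x = (8.4 − 2.949354) / 0.037172 = 146.633782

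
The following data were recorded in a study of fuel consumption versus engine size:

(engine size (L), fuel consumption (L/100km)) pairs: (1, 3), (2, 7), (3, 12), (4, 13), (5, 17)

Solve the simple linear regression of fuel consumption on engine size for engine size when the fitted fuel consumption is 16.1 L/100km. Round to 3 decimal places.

n = 5, Σx = 15, Σy = 52, Σxy = 190, Σx² = 55
Sxx = Σx² − (Σx)²/n = 55 − 45 = 10
Sxy = Σxy − (Σx)(Σy)/n = 190 − 156 = 34
b = Sxy/Sxx = 34/10 = 3.4
a = ȳ − b·x̄ = 10.4 − 3.4·3 = 0.2
Set a + b·x = 16.1: x = (16.1 − 0.2) / 3.4 = 4.676471

4.676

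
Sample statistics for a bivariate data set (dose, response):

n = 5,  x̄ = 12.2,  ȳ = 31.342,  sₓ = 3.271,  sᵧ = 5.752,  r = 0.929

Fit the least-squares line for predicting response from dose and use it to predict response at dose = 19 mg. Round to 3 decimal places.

b = r · sᵧ/sₓ = 0.929 · 5.752/3.271 = 1.633631
a = ȳ − b·x̄ = 31.342 − 1.633631·12.2 = 11.411698
ŷ(19) = a + b·19 = 11.411698 + 1.633631·19 = 42.450693

42.451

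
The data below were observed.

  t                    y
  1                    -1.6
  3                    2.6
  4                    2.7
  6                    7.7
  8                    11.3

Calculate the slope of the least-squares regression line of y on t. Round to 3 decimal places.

1.840

n = 5, Σx = 22, Σy = 22.7, Σxy = 153.6, Σx² = 126
Sxx = Σx² − (Σx)²/n = 126 − 96.8 = 29.2
Sxy = Σxy − (Σx)(Σy)/n = 153.6 − 99.88 = 53.72
b = Sxy/Sxx = 53.72/29.2 = 1.839726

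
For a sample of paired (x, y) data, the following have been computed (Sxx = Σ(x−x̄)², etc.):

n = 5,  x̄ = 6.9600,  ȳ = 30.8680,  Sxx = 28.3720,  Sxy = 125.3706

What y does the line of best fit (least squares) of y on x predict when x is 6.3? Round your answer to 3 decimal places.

b = Sxy/Sxx = 125.3706/28.372 = 4.418814
a = ȳ − b·x̄ = 30.868 − 4.418814·6.96 = 0.113052
ŷ(6.3) = a + b·6.3 = 0.113052 + 4.418814·6.3 = 27.951583

27.952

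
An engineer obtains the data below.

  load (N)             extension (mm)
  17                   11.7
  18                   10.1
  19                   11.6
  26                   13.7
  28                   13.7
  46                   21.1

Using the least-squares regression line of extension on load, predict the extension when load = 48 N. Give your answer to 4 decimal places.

n = 6, Σx = 154, Σy = 81.9, Σxy = 2311.5, Σx² = 4550
Sxx = Σx² − (Σx)²/n = 4550 − 3952.666667 = 597.333333
Sxy = Σxy − (Σx)(Σy)/n = 2311.5 − 2102.1 = 209.4
b = Sxy/Sxx = 209.4/597.333333 = 0.350558
a = ȳ − b·x̄ = 13.65 − 0.350558·25.666667 = 4.652344
ŷ(48) = a + b·48 = 4.652344 + 0.350558·48 = 21.479129

21.4791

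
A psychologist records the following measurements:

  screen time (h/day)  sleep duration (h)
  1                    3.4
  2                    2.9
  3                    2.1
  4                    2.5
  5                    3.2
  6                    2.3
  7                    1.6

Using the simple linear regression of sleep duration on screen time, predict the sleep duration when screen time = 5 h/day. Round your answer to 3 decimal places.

2.375

n = 7, Σx = 28, Σy = 18, Σxy = 66.5, Σx² = 140
Sxx = Σx² − (Σx)²/n = 140 − 112 = 28
Sxy = Σxy − (Σx)(Σy)/n = 66.5 − 72 = -5.5
b = Sxy/Sxx = -5.5/28 = -0.196429
a = ȳ − b·x̄ = 2.571429 − (-0.196429)·4 = 3.357143
ŷ(5) = a + b·5 = 3.357143 + (-0.196429)·5 = 2.375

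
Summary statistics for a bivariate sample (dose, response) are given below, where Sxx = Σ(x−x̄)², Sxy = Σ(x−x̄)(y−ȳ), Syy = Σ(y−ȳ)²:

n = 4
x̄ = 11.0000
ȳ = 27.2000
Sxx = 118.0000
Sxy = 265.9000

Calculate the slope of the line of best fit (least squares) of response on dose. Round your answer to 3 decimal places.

2.253

b = Sxy/Sxx = 265.9/118 = 2.253390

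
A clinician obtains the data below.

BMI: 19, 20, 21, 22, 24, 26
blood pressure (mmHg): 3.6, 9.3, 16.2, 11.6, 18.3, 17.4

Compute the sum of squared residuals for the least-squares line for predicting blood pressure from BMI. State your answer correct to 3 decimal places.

53.263

n = 6, Σx = 132, Σy = 76.4, Σxy = 1741.4, Σx² = 2938, Σy² = 1134.1
Sxx = Σx² − (Σx)²/n = 2938 − 2904 = 34
Sxy = Σxy − (Σx)(Σy)/n = 1741.4 − 1680.8 = 60.6
Syy = Σy² − (Σy)²/n = 1134.1 − 972.826667 = 161.273333
b = Sxy/Sxx = 60.6/34 = 1.782353
SSE = Syy − b·Sxy = 161.273333 − 1.782353·60.6 = 53.262745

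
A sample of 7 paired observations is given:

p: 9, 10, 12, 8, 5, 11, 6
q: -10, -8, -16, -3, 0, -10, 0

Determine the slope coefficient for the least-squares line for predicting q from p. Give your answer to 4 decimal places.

n = 7, Σx = 61, Σy = -47, Σxy = -496, Σx² = 571
Sxx = Σx² − (Σx)²/n = 571 − 531.571429 = 39.428571
Sxy = Σxy − (Σx)(Σy)/n = -496 − (-409.571429) = -86.428571
b = Sxy/Sxx = -86.428571/39.428571 = -2.192029

-2.1920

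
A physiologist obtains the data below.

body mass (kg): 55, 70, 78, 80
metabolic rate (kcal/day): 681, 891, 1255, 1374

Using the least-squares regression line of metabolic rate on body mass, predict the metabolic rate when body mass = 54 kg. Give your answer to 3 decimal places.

599.213

n = 4, Σx = 283, Σy = 4201, Σxy = 307635, Σx² = 20409
Sxx = Σx² − (Σx)²/n = 20409 − 20022.25 = 386.75
Sxy = Σxy − (Σx)(Σy)/n = 307635 − 297220.75 = 10414.25
b = Sxy/Sxx = 10414.25/386.75 = 26.927602
a = ȳ − b·x̄ = 1050.25 − 26.927602·70.75 = -854.877828
ŷ(54) = a + b·54 = -854.877828 + 26.927602·54 = 599.212670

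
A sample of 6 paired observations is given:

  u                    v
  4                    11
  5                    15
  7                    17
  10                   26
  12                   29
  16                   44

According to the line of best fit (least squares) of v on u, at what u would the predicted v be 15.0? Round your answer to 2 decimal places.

5.69

n = 6, Σx = 54, Σy = 142, Σxy = 1550, Σx² = 590
Sxx = Σx² − (Σx)²/n = 590 − 486 = 104
Sxy = Σxy − (Σx)(Σy)/n = 1550 − 1278 = 272
b = Sxy/Sxx = 272/104 = 2.615385
a = ȳ − b·x̄ = 23.666667 − 2.615385·9 = 0.128205
Set a + b·x = 15.0: x = (15.0 − 0.128205) / 2.615385 = 5.686275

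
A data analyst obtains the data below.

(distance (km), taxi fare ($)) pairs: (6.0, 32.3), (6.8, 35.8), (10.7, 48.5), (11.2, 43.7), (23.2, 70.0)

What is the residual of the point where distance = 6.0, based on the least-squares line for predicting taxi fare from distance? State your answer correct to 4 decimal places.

n = 5, Σx = 57.9, Σy = 230.3, Σxy = 3069.63, Σx² = 860.41
Sxx = Σx² − (Σx)²/n = 860.41 − 670.482 = 189.928
Sxy = Σxy − (Σx)(Σy)/n = 3069.63 − 2666.874 = 402.756
b = Sxy/Sxx = 402.756/189.928 = 2.120572
a = ȳ − b·x̄ = 46.06 − 2.120572·11.58 = 21.503776
ŷ(6.0) = 21.503776 + 2.120572·6 = 34.227208
residual = y − ŷ = 32.3 − 34.227208 = -1.927208

-1.9272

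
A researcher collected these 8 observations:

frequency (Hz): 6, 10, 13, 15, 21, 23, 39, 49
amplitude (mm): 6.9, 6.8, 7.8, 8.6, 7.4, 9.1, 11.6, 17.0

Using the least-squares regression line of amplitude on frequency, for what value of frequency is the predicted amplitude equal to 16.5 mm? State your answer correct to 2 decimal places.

54.80

n = 8, Σx = 176, Σy = 75.2, Σxy = 1989.9, Σx² = 5422
Sxx = Σx² − (Σx)²/n = 5422 − 3872 = 1550
Sxy = Σxy − (Σx)(Σy)/n = 1989.9 − 1654.4 = 335.5
b = Sxy/Sxx = 335.5/1550 = 0.216452
a = ȳ − b·x̄ = 9.4 − 0.216452·22 = 4.638065
Set a + b·x = 16.5: x = (16.5 − 4.638065) / 0.216452 = 54.801788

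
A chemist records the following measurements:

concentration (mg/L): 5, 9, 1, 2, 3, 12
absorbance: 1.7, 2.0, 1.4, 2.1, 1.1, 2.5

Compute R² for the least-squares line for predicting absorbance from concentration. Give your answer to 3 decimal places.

0.509

n = 6, Σx = 32, Σy = 10.8, Σxy = 65.4, Σx² = 264, Σy² = 20.72
Sxx = Σx² − (Σx)²/n = 264 − 170.666667 = 93.333333
Sxy = Σxy − (Σx)(Σy)/n = 65.4 − 57.6 = 7.8
Syy = Σy² − (Σy)²/n = 20.72 − 19.44 = 1.28
R² = Sxy²/(Sxx·Syy) = (7.8)²/(93.333333·1.28) = 0.509263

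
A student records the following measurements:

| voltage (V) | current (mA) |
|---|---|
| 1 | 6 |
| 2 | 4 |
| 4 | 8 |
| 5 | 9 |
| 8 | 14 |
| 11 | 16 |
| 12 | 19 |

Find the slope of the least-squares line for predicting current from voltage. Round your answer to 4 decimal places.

n = 7, Σx = 43, Σy = 76, Σxy = 607, Σx² = 375
Sxx = Σx² − (Σx)²/n = 375 − 264.142857 = 110.857143
Sxy = Σxy − (Σx)(Σy)/n = 607 − 466.857143 = 140.142857
b = Sxy/Sxx = 140.142857/110.857143 = 1.264175

1.2642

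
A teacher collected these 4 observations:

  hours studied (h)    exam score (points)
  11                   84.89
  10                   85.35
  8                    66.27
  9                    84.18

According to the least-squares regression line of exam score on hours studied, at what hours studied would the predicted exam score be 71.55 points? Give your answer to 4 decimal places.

n = 4, Σx = 38, Σy = 320.69, Σxy = 3075.07, Σx² = 366
Sxx = Σx² − (Σx)²/n = 366 − 361 = 5
Sxy = Σxy − (Σx)(Σy)/n = 3075.07 − 3046.555 = 28.515
b = Sxy/Sxx = 28.515/5 = 5.703
a = ȳ − b·x̄ = 80.1725 − 5.703·9.5 = 25.994
Set a + b·x = 71.55: x = (71.55 − 25.994) / 5.703 = 7.988076

7.9881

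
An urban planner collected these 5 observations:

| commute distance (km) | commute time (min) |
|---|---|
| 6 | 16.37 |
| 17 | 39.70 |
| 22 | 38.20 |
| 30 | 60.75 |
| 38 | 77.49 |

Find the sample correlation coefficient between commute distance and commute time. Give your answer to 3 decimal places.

n = 5, Σx = 113, Σy = 232.51, Σxy = 6380.64, Σx² = 3153, Σy² = 12998.5695
Sxx = Σx² − (Σx)²/n = 3153 − 2553.8 = 599.2
Sxy = Σxy − (Σx)(Σy)/n = 6380.64 − 5254.726 = 1125.914
Syy = Σy² − (Σy)²/n = 12998.5695 − 10812.18002 = 2186.38948
r = Sxy/√(Sxx·Syy) = 1125.914/√(1310084.576416) = 1125.914/1144.589261 = 0.983684

0.984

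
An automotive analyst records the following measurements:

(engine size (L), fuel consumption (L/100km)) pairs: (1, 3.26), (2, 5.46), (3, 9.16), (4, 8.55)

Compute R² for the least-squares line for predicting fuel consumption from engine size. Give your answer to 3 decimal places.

0.839

n = 4, Σx = 10, Σy = 26.43, Σxy = 75.86, Σx² = 30, Σy² = 197.4473
Sxx = Σx² − (Σx)²/n = 30 − 25 = 5
Sxy = Σxy − (Σx)(Σy)/n = 75.86 − 66.075 = 9.785
Syy = Σy² − (Σy)²/n = 197.4473 − 174.636225 = 22.811075
R² = Sxy²/(Sxx·Syy) = (9.785)²/(5·22.811075) = 0.839471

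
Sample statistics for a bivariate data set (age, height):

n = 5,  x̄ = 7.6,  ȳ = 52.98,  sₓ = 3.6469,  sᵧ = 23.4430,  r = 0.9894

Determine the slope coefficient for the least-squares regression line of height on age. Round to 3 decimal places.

b = r · sᵧ/sₓ = 0.9894 · 23.443/3.6469 = 6.360060

6.360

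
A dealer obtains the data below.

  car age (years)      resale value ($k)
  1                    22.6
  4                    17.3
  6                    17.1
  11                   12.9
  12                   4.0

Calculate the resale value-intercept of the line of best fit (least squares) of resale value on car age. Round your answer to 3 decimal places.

n = 5, Σx = 34, Σy = 73.9, Σxy = 384.3, Σx² = 318
Sxx = Σx² − (Σx)²/n = 318 − 231.2 = 86.8
Sxy = Σxy − (Σx)(Σy)/n = 384.3 − 502.52 = -118.22
b = Sxy/Sxx = -118.22/86.8 = -1.361982
a = ȳ − b·x̄ = 14.78 − (-1.361982)·6.8 = 24.041475

24.041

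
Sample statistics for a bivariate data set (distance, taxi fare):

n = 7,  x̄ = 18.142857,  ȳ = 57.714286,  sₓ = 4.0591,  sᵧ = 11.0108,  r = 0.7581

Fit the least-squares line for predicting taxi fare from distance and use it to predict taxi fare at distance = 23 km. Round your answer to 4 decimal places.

b = r · sᵧ/sₓ = 0.7581 · 11.0108/4.0591 = 2.056438
a = ȳ − b·x̄ = 57.714286 − 2.056438·18.142857 = 20.404625
ŷ(23) = a + b·23 = 20.404625 + 2.056438·23 = 67.702699

67.7027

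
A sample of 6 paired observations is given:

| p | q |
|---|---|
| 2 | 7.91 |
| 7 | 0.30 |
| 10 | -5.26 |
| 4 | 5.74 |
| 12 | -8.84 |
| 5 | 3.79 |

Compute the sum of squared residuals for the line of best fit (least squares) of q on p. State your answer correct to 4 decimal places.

n = 6, Σx = 40, Σy = 3.64, Σxy = -98.85, Σx² = 338, Σy² = 215.783
Sxx = Σx² − (Σx)²/n = 338 − 266.666667 = 71.333333
Sxy = Σxy − (Σx)(Σy)/n = -98.85 − 24.266667 = -123.116667
Syy = Σy² − (Σy)²/n = 215.783 − 2.208267 = 213.574733
b = Sxy/Sxx = -123.116667/71.333333 = -1.725935
SSE = Syy − b·Sxy = 213.574733 − (-1.725935)·(-123.116667) = 1.083421

1.0834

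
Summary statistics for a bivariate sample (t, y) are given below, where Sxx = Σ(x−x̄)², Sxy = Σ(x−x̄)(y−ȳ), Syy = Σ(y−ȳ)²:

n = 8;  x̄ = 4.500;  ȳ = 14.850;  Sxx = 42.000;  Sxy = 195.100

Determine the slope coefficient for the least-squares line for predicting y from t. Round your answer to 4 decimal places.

4.6452

b = Sxy/Sxx = 195.1/42 = 4.645238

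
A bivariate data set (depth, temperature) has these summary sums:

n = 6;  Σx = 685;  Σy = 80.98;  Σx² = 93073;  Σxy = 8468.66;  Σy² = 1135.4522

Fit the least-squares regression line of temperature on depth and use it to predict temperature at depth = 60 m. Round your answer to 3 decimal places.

Sxx = Σx² − (Σx)²/n = 93073 − 78204.166667 = 14868.833333
Sxy = Σxy − (Σx)(Σy)/n = 8468.66 − 9245.216667 = -776.556667
b = Sxy/Sxx = -776.556667/14868.833333 = -0.052227
a = ȳ − b·x̄ = 13.496667 − (-0.052227)·114.166667 = 19.459265
ŷ(60) = a + b·60 = 19.459265 + (-0.052227)·60 = 16.325637

16.326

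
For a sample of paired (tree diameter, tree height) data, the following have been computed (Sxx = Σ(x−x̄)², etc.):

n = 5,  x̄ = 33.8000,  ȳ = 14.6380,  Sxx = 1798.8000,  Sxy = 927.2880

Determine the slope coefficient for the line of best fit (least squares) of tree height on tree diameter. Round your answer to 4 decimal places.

0.5155

b = Sxy/Sxx = 927.288/1798.8 = 0.515504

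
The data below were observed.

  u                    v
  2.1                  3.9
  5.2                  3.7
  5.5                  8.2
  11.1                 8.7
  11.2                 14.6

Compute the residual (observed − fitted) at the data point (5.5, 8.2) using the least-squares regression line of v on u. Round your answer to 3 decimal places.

n = 5, Σx = 35.1, Σy = 39.1, Σxy = 332.62, Σx² = 310.35
Sxx = Σx² − (Σx)²/n = 310.35 − 246.402 = 63.948
Sxy = Σxy − (Σx)(Σy)/n = 332.62 − 274.482 = 58.138
b = Sxy/Sxx = 58.138/63.948 = 0.909145
a = ȳ − b·x̄ = 7.82 − 0.909145·7.02 = 1.437803
ŷ(5.5) = 1.437803 + 0.909145·5.5 = 6.438100
residual = y − ŷ = 8.2 − 6.438100 = 1.761900

1.762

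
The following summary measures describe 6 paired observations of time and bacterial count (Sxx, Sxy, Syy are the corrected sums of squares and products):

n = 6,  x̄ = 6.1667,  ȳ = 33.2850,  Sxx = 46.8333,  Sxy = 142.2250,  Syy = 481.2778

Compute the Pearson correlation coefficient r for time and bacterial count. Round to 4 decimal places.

0.9473

r = Sxy/√(Sxx·Syy) = 142.225/√(22539.827591) = 142.225/150.132700 = 0.947329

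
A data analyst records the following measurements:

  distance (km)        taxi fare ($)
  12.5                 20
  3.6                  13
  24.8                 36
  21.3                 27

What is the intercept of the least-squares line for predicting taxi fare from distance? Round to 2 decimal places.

8.38

n = 4, Σx = 62.2, Σy = 96, Σxy = 1764.7, Σx² = 1237.94
Sxx = Σx² − (Σx)²/n = 1237.94 − 967.21 = 270.73
Sxy = Σxy − (Σx)(Σy)/n = 1764.7 − 1492.8 = 271.9
b = Sxy/Sxx = 271.9/270.73 = 1.004322
a = ȳ − b·x̄ = 24 − 1.004322·15.55 = 8.382798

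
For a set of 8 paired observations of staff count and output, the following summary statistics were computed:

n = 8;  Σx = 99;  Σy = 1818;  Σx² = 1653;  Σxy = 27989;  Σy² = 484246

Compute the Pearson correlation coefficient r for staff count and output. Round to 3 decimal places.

Sxx = Σx² − (Σx)²/n = 1653 − 1225.125 = 427.875
Sxy = Σxy − (Σx)(Σy)/n = 27989 − 22497.75 = 5491.25
Syy = Σy² − (Σy)²/n = 484246 − 413140.5 = 71105.5
r = Sxy/√(Sxx·Syy) = 5491.25/√(30424265.8125) = 5491.25/5515.819596 = 0.995546

0.996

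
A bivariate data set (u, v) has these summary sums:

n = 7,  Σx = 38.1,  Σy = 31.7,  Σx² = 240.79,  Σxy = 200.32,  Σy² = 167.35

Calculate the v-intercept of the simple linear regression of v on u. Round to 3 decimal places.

Sxx = Σx² − (Σx)²/n = 240.79 − 207.372857 = 33.417143
Sxy = Σxy − (Σx)(Σy)/n = 200.32 − 172.538571 = 27.781429
b = Sxy/Sxx = 27.781429/33.417143 = 0.831353
a = ȳ − b·x̄ = 4.528571 − 0.831353·5.442857 = 0.003638

0.004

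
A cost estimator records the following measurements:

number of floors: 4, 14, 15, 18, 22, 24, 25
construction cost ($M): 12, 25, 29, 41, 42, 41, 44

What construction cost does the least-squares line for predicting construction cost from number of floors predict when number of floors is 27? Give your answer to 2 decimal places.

n = 7, Σx = 122, Σy = 234, Σxy = 4579, Σx² = 2446
Sxx = Σx² − (Σx)²/n = 2446 − 2126.285714 = 319.714286
Sxy = Σxy − (Σx)(Σy)/n = 4579 − 4078.285714 = 500.714286
b = Sxy/Sxx = 500.714286/319.714286 = 1.566130
a = ȳ − b·x̄ = 33.428571 − 1.566130·17.428571 = 6.133155
ŷ(27) = a + b·27 = 6.133155 + 1.566130·27 = 48.418677

48.42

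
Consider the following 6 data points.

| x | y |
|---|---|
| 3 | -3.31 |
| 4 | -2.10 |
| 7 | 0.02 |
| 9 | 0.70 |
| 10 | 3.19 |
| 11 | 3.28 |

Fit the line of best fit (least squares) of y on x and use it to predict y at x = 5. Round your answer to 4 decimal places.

-1.5862

n = 6, Σx = 44, Σy = 1.78, Σxy = 56.09, Σx² = 376
Sxx = Σx² − (Σx)²/n = 376 − 322.666667 = 53.333333
Sxy = Σxy − (Σx)(Σy)/n = 56.09 − 13.053333 = 43.036667
b = Sxy/Sxx = 43.036667/53.333333 = 0.806937
a = ȳ − b·x̄ = 0.296667 − 0.806937·7.333333 = -5.620875
ŷ(5) = a + b·5 = -5.620875 + 0.806937·5 = -1.586188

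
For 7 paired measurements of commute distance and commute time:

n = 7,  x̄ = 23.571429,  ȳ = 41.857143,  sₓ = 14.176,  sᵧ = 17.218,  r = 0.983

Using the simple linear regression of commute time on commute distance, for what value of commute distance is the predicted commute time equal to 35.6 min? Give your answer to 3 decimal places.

18.331

b = r · sᵧ/sₓ = 0.983 · 17.218/14.176 = 1.193940
a = ȳ − b·x̄ = 41.857143 − 1.193940·23.571429 = 13.714270
Set a + b·x = 35.6: x = (35.6 − 13.714270) / 1.193940 = 18.330678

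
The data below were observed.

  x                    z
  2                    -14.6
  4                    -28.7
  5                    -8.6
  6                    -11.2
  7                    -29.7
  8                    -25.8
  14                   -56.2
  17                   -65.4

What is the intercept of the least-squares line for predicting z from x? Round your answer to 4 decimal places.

n = 8, Σx = 63, Σy = -240.2, Σxy = -2567.1, Σx² = 679
Sxx = Σx² − (Σx)²/n = 679 − 496.125 = 182.875
Sxy = Σxy − (Σx)(Σy)/n = -2567.1 − (-1891.575) = -675.525
b = Sxy/Sxx = -675.525/182.875 = -3.693917
a = ȳ − b·x̄ = -30.025 − (-3.693917)·7.875 = -0.935407

-0.9354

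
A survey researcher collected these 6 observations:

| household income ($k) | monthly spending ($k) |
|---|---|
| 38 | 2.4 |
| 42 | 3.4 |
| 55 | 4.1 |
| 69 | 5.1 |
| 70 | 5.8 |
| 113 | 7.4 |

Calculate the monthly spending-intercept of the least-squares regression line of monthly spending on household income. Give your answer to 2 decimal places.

n = 6, Σx = 387, Σy = 28.2, Σxy = 2053.6, Σx² = 28663
Sxx = Σx² − (Σx)²/n = 28663 − 24961.5 = 3701.5
Sxy = Σxy − (Σx)(Σy)/n = 2053.6 − 1818.9 = 234.7
b = Sxy/Sxx = 234.7/3701.5 = 0.063407
a = ȳ − b·x̄ = 4.7 − 0.063407·64.5 = 0.610266

0.61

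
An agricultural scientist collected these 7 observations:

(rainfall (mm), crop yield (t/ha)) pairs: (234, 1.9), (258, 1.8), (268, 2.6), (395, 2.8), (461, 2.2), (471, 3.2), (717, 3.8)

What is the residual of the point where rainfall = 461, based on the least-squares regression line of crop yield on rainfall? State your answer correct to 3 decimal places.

-0.632

n = 7, Σx = 2804, Σy = 18.3, Σxy = 7957.8, Σx² = 1297620
Sxx = Σx² − (Σx)²/n = 1297620 − 1123202.285714 = 174417.714286
Sxy = Σxy − (Σx)(Σy)/n = 7957.8 − 7330.457143 = 627.342857
b = Sxy/Sxx = 627.342857/174417.714286 = 0.003597
a = ȳ − b·x̄ = 2.614286 − 0.003597·400.571429 = 1.173517
ŷ(461) = 1.173517 + 0.003597·461 = 2.831634
residual = y − ŷ = 2.2 − 2.831634 = -0.631634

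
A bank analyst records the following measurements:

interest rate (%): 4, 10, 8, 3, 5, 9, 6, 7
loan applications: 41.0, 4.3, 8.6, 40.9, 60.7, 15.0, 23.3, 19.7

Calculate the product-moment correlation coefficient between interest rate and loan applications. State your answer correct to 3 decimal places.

n = 8, Σx = 52, Σy = 213.5, Σxy = 1114.7, Σx² = 380, Σy² = 8286.73
Sxx = Σx² − (Σx)²/n = 380 − 338 = 42
Sxy = Σxy − (Σx)(Σy)/n = 1114.7 − 1387.75 = -273.05
Syy = Σy² − (Σy)²/n = 8286.73 − 5697.78125 = 2588.94875
r = Sxy/√(Sxx·Syy) = -273.05/√(108735.8475) = -273.05/329.751190 = -0.828049

-0.828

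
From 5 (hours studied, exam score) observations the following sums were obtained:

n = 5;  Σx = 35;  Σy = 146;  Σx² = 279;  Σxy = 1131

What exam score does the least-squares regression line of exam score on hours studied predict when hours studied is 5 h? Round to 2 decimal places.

22.79

Sxx = Σx² − (Σx)²/n = 279 − 245 = 34
Sxy = Σxy − (Σx)(Σy)/n = 1131 − 1022 = 109
b = Sxy/Sxx = 109/34 = 3.205882
a = ȳ − b·x̄ = 29.2 − 3.205882·7 = 6.758824
ŷ(5) = a + b·5 = 6.758824 + 3.205882·5 = 22.788235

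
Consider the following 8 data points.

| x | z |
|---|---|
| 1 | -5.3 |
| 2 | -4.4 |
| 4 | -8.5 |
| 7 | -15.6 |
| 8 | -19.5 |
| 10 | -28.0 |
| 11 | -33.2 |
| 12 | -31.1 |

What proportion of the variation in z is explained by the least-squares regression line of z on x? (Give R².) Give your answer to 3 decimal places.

n = 8, Σx = 55, Σy = -145.6, Σxy = -1331.7, Σx² = 499, Σy² = 3596.76
Sxx = Σx² − (Σx)²/n = 499 − 378.125 = 120.875
Sxy = Σxy − (Σx)(Σy)/n = -1331.7 − (-1001) = -330.7
Syy = Σy² − (Σy)²/n = 3596.76 − 2649.92 = 946.84
R² = Sxy²/(Sxx·Syy) = (-330.7)²/(120.875·946.84) = 0.955554

0.956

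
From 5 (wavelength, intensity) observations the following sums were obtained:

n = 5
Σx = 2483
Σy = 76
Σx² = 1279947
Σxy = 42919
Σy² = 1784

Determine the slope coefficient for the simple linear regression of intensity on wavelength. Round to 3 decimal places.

Sxx = Σx² − (Σx)²/n = 1279947 − 1233057.8 = 46889.2
Sxy = Σxy − (Σx)(Σy)/n = 42919 − 37741.6 = 5177.4
b = Sxy/Sxx = 5177.4/46889.2 = 0.110418

0.110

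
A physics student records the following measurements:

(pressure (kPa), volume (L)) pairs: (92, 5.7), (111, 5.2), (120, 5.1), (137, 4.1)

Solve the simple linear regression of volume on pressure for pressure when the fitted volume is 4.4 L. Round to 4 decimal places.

n = 4, Σx = 460, Σy = 20.1, Σxy = 2275.3, Σx² = 53954
Sxx = Σx² − (Σx)²/n = 53954 − 52900 = 1054
Sxy = Σxy − (Σx)(Σy)/n = 2275.3 − 2311.5 = -36.2
b = Sxy/Sxx = -36.2/1054 = -0.034345
a = ȳ − b·x̄ = 5.025 − (-0.034345)·115 = 8.974715
Set a + b·x = 4.4: x = (4.4 − 8.974715) / (-0.034345) = 133.197514

133.1975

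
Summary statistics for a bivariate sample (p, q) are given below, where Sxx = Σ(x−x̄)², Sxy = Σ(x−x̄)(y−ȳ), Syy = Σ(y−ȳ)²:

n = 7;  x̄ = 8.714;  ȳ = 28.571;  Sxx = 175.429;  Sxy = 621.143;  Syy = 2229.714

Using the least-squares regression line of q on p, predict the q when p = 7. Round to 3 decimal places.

b = Sxy/Sxx = 621.143/175.429 = 3.540709
a = ȳ − b·x̄ = 28.571 − 3.540709·8.714 = -2.282736
ŷ(7) = a + b·7 = -2.282736 + 3.540709·7 = 22.502225

22.502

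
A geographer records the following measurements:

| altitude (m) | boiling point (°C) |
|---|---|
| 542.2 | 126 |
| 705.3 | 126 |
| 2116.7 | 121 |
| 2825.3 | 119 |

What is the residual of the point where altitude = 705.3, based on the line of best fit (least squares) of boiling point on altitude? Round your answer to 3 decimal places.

0.299

n = 4, Σx = 6189.5, Σy = 492, Σxy = 749516.4, Σx² = 13254167.91
Sxx = Σx² − (Σx)²/n = 13254167.91 − 9577477.5625 = 3676690.3475
Sxy = Σxy − (Σx)(Σy)/n = 749516.4 − 761308.5 = -11792.1
b = Sxy/Sxx = -11792.1/3676690.3475 = -0.003207
a = ȳ − b·x̄ = 123 − (-0.003207)·1547.375 = 127.962833
ŷ(705.3) = 127.962833 + (-0.003207)·705.3 = 125.700753
residual = y − ŷ = 126 − 125.700753 = 0.299247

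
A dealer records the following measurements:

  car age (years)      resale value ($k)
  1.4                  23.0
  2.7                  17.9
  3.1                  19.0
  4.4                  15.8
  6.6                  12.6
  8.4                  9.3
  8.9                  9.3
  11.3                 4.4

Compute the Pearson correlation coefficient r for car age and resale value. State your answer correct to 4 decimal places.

-0.9903

n = 8, Σx = 46.8, Σy = 111.3, Σxy = 502.72, Σx² = 359.24, Σy² = 1811.15
Sxx = Σx² − (Σx)²/n = 359.24 − 273.78 = 85.46
Sxy = Σxy − (Σx)(Σy)/n = 502.72 − 651.105 = -148.385
Syy = Σy² − (Σy)²/n = 1811.15 − 1548.46125 = 262.68875
r = Sxy/√(Sxx·Syy) = -148.385/√(22449.380575) = -148.385/149.831174 = -0.990348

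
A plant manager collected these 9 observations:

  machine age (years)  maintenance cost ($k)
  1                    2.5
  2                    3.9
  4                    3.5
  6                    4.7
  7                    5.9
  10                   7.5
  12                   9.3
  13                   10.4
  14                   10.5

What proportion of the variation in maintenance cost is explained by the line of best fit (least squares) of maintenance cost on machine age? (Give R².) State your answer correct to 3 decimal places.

0.966

n = 9, Σx = 69, Σy = 58.2, Σxy = 562.6, Σx² = 715, Σy² = 451.76
Sxx = Σx² − (Σx)²/n = 715 − 529 = 186
Sxy = Σxy − (Σx)(Σy)/n = 562.6 − 446.2 = 116.4
Syy = Σy² − (Σy)²/n = 451.76 − 376.36 = 75.4
R² = Sxy²/(Sxx·Syy) = (116.4)²/(186·75.4) = 0.966099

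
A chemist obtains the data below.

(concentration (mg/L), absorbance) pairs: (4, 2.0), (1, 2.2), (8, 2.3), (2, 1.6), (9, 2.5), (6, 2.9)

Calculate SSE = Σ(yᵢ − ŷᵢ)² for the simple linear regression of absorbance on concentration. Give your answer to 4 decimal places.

n = 6, Σx = 30, Σy = 13.5, Σxy = 71.7, Σx² = 202, Σy² = 31.35
Sxx = Σx² − (Σx)²/n = 202 − 150 = 52
Sxy = Σxy − (Σx)(Σy)/n = 71.7 − 67.5 = 4.2
Syy = Σy² − (Σy)²/n = 31.35 − 30.375 = 0.975
b = Sxy/Sxx = 4.2/52 = 0.080769
SSE = Syy − b·Sxy = 0.975 − 0.080769·4.2 = 0.635769

0.6358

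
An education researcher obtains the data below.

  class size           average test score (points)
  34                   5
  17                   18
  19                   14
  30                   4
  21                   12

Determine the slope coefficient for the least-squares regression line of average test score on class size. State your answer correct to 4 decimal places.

-0.7706

n = 5, Σx = 121, Σy = 53, Σxy = 1114, Σx² = 3147
Sxx = Σx² − (Σx)²/n = 3147 − 2928.2 = 218.8
Sxy = Σxy − (Σx)(Σy)/n = 1114 − 1282.6 = -168.6
b = Sxy/Sxx = -168.6/218.8 = -0.770567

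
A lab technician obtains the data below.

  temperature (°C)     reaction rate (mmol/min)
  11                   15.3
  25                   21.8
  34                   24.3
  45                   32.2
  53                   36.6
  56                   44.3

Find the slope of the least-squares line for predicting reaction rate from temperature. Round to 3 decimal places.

n = 6, Σx = 224, Σy = 174.5, Σxy = 7409.1, Σx² = 9872
Sxx = Σx² − (Σx)²/n = 9872 − 8362.666667 = 1509.333333
Sxy = Σxy − (Σx)(Σy)/n = 7409.1 − 6514.666667 = 894.433333
b = Sxy/Sxx = 894.433333/1509.333333 = 0.592602

0.593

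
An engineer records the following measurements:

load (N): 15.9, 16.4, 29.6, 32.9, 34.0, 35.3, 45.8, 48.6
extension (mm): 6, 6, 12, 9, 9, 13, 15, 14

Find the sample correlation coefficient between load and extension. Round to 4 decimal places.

n = 8, Σx = 258.5, Σy = 84, Σxy = 2977.4, Σx² = 9342.03, Σy² = 968
Sxx = Σx² − (Σx)²/n = 9342.03 − 8352.78125 = 989.24875
Sxy = Σxy − (Σx)(Σy)/n = 2977.4 − 2714.25 = 263.15
Syy = Σy² − (Σy)²/n = 968 − 882 = 86
r = Sxy/√(Sxx·Syy) = 263.15/√(85075.3925) = 263.15/291.676863 = 0.902197

0.9022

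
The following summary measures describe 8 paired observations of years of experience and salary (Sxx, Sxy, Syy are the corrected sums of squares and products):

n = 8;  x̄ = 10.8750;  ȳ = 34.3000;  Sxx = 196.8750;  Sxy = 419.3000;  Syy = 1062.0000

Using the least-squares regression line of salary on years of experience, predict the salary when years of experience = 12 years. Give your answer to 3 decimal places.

b = Sxy/Sxx = 419.3/196.875 = 2.129778
a = ȳ − b·x̄ = 34.3 − 2.129778·10.875 = 11.138667
ŷ(12) = a + b·12 = 11.138667 + 2.129778·12 = 36.696

36.696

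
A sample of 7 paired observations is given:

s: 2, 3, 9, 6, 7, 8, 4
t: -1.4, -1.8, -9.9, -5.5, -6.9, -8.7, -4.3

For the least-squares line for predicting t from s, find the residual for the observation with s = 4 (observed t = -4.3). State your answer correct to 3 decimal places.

n = 7, Σx = 39, Σy = -38.5, Σxy = -265.4, Σx² = 259
Sxx = Σx² − (Σx)²/n = 259 − 217.285714 = 41.714286
Sxy = Σxy − (Σx)(Σy)/n = -265.4 − (-214.5) = -50.9
b = Sxy/Sxx = -50.9/41.714286 = -1.220205
a = ȳ − b·x̄ = -5.5 − (-1.220205)·5.571429 = 1.298288
ŷ(4) = 1.298288 + (-1.220205)·4 = -3.582534
residual = y − ŷ = -4.3 − (-3.582534) = -0.717466

-0.717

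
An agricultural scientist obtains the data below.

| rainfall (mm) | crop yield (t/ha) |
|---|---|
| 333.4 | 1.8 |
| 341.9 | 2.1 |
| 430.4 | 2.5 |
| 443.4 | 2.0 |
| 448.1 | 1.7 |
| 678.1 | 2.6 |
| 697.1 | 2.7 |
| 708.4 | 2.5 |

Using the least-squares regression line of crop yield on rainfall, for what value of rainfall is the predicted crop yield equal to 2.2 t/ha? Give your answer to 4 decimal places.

489.9083

n = 8, Σx = 4080.8, Σy = 17.9, Σxy = 9458.91, Σx² = 2258291.08
Sxx = Σx² − (Σx)²/n = 2258291.08 − 2081616.08 = 176675
Sxy = Σxy − (Σx)(Σy)/n = 9458.91 − 9130.79 = 328.12
b = Sxy/Sxx = 328.12/176675 = 0.001857
a = ȳ − b·x̄ = 2.2375 − 0.001857·510.1 = 1.290145
Set a + b·x = 2.2: x = (2.2 − 1.290145) / 0.001857 = 489.908264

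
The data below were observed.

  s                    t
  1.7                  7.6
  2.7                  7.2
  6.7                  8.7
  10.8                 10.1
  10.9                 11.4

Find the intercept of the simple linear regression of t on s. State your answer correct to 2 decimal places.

6.49

n = 5, Σx = 32.8, Σy = 45, Σxy = 323.99, Σx² = 290.52
Sxx = Σx² − (Σx)²/n = 290.52 − 215.168 = 75.352
Sxy = Σxy − (Σx)(Σy)/n = 323.99 − 295.2 = 28.79
b = Sxy/Sxx = 28.79/75.352 = 0.382073
a = ȳ − b·x̄ = 9 − 0.382073·6.56 = 6.493598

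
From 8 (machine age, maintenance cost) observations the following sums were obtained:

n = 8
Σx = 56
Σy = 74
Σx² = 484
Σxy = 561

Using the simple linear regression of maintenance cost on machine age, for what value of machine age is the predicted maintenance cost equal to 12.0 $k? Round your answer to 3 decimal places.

Sxx = Σx² − (Σx)²/n = 484 − 392 = 92
Sxy = Σxy − (Σx)(Σy)/n = 561 − 518 = 43
b = Sxy/Sxx = 43/92 = 0.467391
a = ȳ − b·x̄ = 9.25 − 0.467391·7 = 5.978261
Set a + b·x = 12.0: x = (12.0 − 5.978261) / 0.467391 = 12.883721

12.884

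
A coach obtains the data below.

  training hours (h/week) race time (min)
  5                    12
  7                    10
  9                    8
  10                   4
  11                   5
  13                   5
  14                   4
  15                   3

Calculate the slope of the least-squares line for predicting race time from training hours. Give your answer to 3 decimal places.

-0.863

n = 8, Σx = 84, Σy = 51, Σxy = 463, Σx² = 966
Sxx = Σx² − (Σx)²/n = 966 − 882 = 84
Sxy = Σxy − (Σx)(Σy)/n = 463 − 535.5 = -72.5
b = Sxy/Sxx = -72.5/84 = -0.863095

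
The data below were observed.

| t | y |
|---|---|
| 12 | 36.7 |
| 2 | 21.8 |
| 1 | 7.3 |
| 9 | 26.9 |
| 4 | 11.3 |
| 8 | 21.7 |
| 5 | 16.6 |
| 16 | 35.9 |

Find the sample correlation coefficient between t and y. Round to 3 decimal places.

0.888

n = 8, Σx = 57, Σy = 178.2, Σxy = 1609.6, Σx² = 591, Σy² = 4761.98
Sxx = Σx² − (Σx)²/n = 591 − 406.125 = 184.875
Sxy = Σxy − (Σx)(Σy)/n = 1609.6 − 1269.675 = 339.925
Syy = Σy² − (Σy)²/n = 4761.98 − 3969.405 = 792.575
r = Sxy/√(Sxx·Syy) = 339.925/√(146527.303125) = 339.925/382.788849 = 0.888022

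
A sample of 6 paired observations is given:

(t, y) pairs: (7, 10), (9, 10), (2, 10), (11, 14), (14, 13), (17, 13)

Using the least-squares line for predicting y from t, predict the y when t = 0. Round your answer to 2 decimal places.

9.02

n = 6, Σx = 60, Σy = 70, Σxy = 737, Σx² = 740
Sxx = Σx² − (Σx)²/n = 740 − 600 = 140
Sxy = Σxy − (Σx)(Σy)/n = 737 − 700 = 37
b = Sxy/Sxx = 37/140 = 0.264286
a = ȳ − b·x̄ = 11.666667 − 0.264286·10 = 9.023810
ŷ(0) = a + b·0 = 9.023810 + 0.264286·0 = 9.023810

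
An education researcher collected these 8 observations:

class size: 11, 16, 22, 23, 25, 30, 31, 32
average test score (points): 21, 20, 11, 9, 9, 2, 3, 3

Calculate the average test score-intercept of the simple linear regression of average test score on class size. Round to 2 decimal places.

n = 8, Σx = 190, Σy = 78, Σxy = 1474, Σx² = 4900
Sxx = Σx² − (Σx)²/n = 4900 − 4512.5 = 387.5
Sxy = Σxy − (Σx)(Σy)/n = 1474 − 1852.5 = -378.5
b = Sxy/Sxx = -378.5/387.5 = -0.976774
a = ȳ − b·x̄ = 9.75 − (-0.976774)·23.75 = 32.948387

32.95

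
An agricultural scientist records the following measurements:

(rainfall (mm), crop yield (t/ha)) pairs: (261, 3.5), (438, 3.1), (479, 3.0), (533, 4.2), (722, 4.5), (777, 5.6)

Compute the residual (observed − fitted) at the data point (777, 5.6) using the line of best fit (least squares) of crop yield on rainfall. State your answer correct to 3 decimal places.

0.601

n = 6, Σx = 3210, Σy = 23.9, Σxy = 13547.1, Σx² = 1898508
Sxx = Σx² − (Σx)²/n = 1898508 − 1717350 = 181158
Sxy = Σxy − (Σx)(Σy)/n = 13547.1 − 12786.5 = 760.6
b = Sxy/Sxx = 760.6/181158 = 0.004199
a = ȳ − b·x̄ = 3.983333 − 0.004199·535 = 1.737112
ŷ(777) = 1.737112 + 0.004199·777 = 4.999381
residual = y − ŷ = 5.6 − 4.999381 = 0.600619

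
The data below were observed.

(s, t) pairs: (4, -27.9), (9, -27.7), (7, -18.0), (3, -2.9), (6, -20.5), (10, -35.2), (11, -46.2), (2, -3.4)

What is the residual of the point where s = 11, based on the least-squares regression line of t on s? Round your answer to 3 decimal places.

-5.942

n = 8, Σx = 52, Σy = -181.8, Σxy = -1485.6, Σx² = 416
Sxx = Σx² − (Σx)²/n = 416 − 338 = 78
Sxy = Σxy − (Σx)(Σy)/n = -1485.6 − (-1181.7) = -303.9
b = Sxy/Sxx = -303.9/78 = -3.896154
a = ȳ − b·x̄ = -22.725 − (-3.896154)·6.5 = 2.6
ŷ(11) = 2.6 + (-3.896154)·11 = -40.257692
residual = y − ŷ = -46.2 − (-40.257692) = -5.942308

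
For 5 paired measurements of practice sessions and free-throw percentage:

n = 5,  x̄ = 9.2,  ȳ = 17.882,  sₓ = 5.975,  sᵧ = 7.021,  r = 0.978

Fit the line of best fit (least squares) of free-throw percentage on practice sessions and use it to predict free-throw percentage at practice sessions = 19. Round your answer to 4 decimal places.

b = r · sᵧ/sₓ = 0.978 · 7.021/5.975 = 1.149211
a = ȳ − b·x̄ = 17.882 − 1.149211·9.2 = 7.309255
ŷ(19) = a + b·19 = 7.309255 + 1.149211·19 = 29.144272

29.1443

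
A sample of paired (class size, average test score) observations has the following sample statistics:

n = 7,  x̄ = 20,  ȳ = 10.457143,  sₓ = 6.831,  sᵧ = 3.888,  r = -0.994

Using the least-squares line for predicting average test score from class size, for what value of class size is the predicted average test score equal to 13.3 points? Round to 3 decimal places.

b = r · sᵧ/sₓ = -0.994 · 3.888/6.831 = -0.565755
a = ȳ − b·x̄ = 10.457143 − (-0.565755)·20 = 21.772242
Set a + b·x = 13.3: x = (13.3 − 21.772242) / (-0.565755) = 14.975109

14.975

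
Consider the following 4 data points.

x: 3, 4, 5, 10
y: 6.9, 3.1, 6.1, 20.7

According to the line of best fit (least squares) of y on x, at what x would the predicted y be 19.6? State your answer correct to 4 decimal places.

n = 4, Σx = 22, Σy = 36.8, Σxy = 270.6, Σx² = 150
Sxx = Σx² − (Σx)²/n = 150 − 121 = 29
Sxy = Σxy − (Σx)(Σy)/n = 270.6 − 202.4 = 68.2
b = Sxy/Sxx = 68.2/29 = 2.351724
a = ȳ − b·x̄ = 9.2 − 2.351724·5.5 = -3.734483
Set a + b·x = 19.6: x = (19.6 − (-3.734483)) / 2.351724 = 9.922287

9.9223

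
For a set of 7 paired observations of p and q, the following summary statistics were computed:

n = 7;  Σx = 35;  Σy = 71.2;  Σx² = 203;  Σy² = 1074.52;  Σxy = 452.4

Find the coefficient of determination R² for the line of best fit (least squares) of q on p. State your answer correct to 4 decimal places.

0.9474

Sxx = Σx² − (Σx)²/n = 203 − 175 = 28
Sxy = Σxy − (Σx)(Σy)/n = 452.4 − 356 = 96.4
Syy = Σy² − (Σy)²/n = 1074.52 − 724.205714 = 350.314286
R² = Sxy²/(Sxx·Syy) = (96.4)²/(28·350.314286) = 0.947410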